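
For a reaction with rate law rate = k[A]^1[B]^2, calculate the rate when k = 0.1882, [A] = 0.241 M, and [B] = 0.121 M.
0.0006641 M/s

rate = k·[A]^1·[B]^2 = 0.1882·(0.241)^1·(0.121)^2 = 0.1882·0.241·0.014641 = 0.0006641 M/s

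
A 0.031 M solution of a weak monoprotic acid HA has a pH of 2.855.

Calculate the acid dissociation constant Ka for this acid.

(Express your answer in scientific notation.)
K_a = 6.59e-05

[H⁺] = 10^(−pH) = 10^(−2.855) = 1.396e-03 M. For HA ⇌ H⁺ + A⁻, Ka = x²/(C − x) = (1.396e-03)²/(0.031 − 1.396e-03) = 6.59e-05.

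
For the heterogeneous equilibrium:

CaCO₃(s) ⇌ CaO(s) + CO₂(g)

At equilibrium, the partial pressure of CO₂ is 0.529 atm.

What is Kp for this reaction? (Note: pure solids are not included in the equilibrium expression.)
K_p = 0.529

Solids (CaCO₃, CaO) have activity 1 and are excluded.
Kp = P(CO₂) = 0.529.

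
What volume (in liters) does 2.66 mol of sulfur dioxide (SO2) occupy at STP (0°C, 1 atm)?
At STP, 1 mol of gas occupies 22.4 L
Volume = 2.66 mol × 22.4 L/mol = 59.58 L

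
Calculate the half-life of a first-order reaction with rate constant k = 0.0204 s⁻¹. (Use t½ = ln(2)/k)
33.98 s

t½ = ln(2)/k = 0.6931/0.0204 = 33.98 s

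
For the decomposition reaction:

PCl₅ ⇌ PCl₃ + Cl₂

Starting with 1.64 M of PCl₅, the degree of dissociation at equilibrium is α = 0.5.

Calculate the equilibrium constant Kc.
K_c = 0.8200

x = α·[A]₀ = 0.5 × 1.64 = 0.82 M dissociated.
At eq: [PCl₅] = 1.64 − 0.82 = 0.82 M; [PCl₃] = [Cl₂] = x = 0.82 M.
Kc = [PCl₃][Cl₂]/[PCl₅] = (0.82)²/0.82 = 0.82.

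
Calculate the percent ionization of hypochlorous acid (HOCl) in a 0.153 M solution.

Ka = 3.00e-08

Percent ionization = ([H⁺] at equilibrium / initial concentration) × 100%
Percent ionization = 0.0443%

Let x = [H⁺]. Ka = x²/(C - x) ⇒ x² + (3.00e-08)x - (3.00e-08)(0.153) = 0. x = 6.7735e-05. Percent = (6.7735e-05/0.153) × 100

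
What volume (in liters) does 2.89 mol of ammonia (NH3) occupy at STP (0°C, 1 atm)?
At STP, 1 mol of gas occupies 22.4 L
Volume = 2.89 mol × 22.4 L/mol = 64.74 L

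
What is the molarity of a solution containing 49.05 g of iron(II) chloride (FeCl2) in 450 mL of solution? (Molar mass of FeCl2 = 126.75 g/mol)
Moles of FeCl2 = 49.05 g ÷ 126.75 g/mol = 0.386982 mol
Volume = 450 mL = 0.45 L
Molarity = 0.386982 mol ÷ 0.45 L = 0.86 M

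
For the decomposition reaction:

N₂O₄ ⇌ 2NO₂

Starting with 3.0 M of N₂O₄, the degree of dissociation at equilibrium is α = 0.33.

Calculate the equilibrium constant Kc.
K_c = 1.9504

x = α·[A]₀ = 0.33 × 3.0 = 0.99 M dissociated.
At eq: [N₂O₄] = 3.0 − 0.99 = 2.01 M; [NO₂] = 2x = 1.98 M.
Kc = [NO₂]²/[N₂O₄] = (1.98)²/2.01 = 1.95.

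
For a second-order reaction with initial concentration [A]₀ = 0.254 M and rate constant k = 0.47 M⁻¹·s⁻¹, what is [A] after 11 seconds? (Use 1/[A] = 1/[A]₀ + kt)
0.1098 M

1/[A] = 1/[A]₀ + k·t = 1/0.254 + (0.47)·(11) = 3.9370 + 5.1700 = 9.1070
[A] = 1/9.1070 = 0.1098 M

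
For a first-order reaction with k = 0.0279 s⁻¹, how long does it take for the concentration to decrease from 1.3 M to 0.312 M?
51.15 s

From ln[A] = ln[A]₀ - k·t: t = ln([A]₀/[A])/k = ln(1.3/0.312)/0.0279 = ln(4.1667)/0.0279 = 1.4271/0.0279 = 51.15 s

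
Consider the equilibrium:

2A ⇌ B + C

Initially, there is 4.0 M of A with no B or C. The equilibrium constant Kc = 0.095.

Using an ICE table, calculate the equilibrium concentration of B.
[B] = 0.763 M

ICE: [A] = 4.0 − 2x, [B] = [C] = x.
Kc = x²/(4.0 − 2x)² = 0.095 ⇒ √Kc = x/(4.0 − 2x).
x = √0.095·4.0/(1 + 2√0.095) = 0.30822·4.0/1.6164 = 0.76271.
[B] = x = 0.763 M.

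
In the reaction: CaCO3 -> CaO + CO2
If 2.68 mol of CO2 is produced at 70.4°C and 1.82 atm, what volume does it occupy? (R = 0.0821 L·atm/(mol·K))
T = 70.4°C + 273.15 = 343.55 K
V = nRT/P = (2.68 × 0.0821 × 343.55) / 1.82
V = 41.53 L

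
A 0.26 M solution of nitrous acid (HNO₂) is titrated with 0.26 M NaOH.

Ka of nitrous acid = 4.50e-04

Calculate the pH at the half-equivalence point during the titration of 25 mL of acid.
pH = pKa = 3.35

At the half-equivalence point, [HA] = [A⁻], so by Henderson–Hasselbalch pH = pKa + log(1) = pKa.
pKa = −log(4.50e-04) = 3.35.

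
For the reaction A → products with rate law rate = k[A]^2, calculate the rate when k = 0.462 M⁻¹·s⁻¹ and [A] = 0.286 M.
0.03779 M/s

rate = k·[A]^2 = 0.462·(0.286)^2 = 0.462·0.081796 = 0.03779 M/s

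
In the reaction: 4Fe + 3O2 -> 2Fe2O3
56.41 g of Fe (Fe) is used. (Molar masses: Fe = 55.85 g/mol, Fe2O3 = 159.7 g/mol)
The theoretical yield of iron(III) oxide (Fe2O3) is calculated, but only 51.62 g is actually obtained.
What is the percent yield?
Moles of Fe = 56.41 g ÷ 55.85 g/mol = 1.01003 mol
Mole ratio: 2 mol Fe2O3 / 4 mol Fe
Moles of Fe2O3 = 1.01003 × (2/4) = 0.505013 mol
Theoretical yield = 0.505013 mol × 159.7 g/mol = 80.651 g
Actual yield = 51.62 g
Percent yield = (51.62 / 80.651) × 100% = 64.0%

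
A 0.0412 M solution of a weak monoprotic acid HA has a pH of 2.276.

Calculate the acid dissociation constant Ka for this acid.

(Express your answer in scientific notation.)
K_a = 7.81e-04

[H⁺] = 10^(−pH) = 10^(−2.276) = 5.297e-03 M. For HA ⇌ H⁺ + A⁻, Ka = x²/(C − x) = (5.297e-03)²/(0.0412 − 5.297e-03) = 7.81e-04.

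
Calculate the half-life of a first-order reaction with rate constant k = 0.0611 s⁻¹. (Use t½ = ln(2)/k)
11.34 s

t½ = ln(2)/k = 0.6931/0.0611 = 11.34 s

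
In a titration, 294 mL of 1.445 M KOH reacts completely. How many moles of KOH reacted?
Moles = Molarity × Volume (L)
Moles = 1.445 M × 0.294 L = 0.4248 mol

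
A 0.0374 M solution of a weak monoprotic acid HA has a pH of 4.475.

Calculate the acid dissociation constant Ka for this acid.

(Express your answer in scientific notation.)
K_a = 3.00e-08

[H⁺] = 10^(−pH) = 10^(−4.475) = 3.350e-05 M. For HA ⇌ H⁺ + A⁻, Ka = x²/(C − x) = (3.350e-05)²/(0.0374 − 3.350e-05) = 3.00e-08.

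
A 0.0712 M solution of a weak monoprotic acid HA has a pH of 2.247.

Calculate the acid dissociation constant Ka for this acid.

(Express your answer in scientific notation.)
K_a = 4.89e-04

[H⁺] = 10^(−pH) = 10^(−2.247) = 5.662e-03 M. For HA ⇌ H⁺ + A⁻, Ka = x²/(C − x) = (5.662e-03)²/(0.0712 − 5.662e-03) = 4.89e-04.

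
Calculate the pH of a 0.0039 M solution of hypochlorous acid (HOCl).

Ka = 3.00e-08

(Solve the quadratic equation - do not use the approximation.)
pH = 4.97

x² + Ka×x - Ka×C = 0. Using quadratic formula: [H⁺] = 1.0802e-05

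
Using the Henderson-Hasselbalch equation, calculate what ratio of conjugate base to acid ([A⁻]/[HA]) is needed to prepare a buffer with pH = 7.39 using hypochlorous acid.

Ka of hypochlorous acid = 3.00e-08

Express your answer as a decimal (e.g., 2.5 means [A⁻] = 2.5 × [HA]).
[A⁻]/[HA] = 0.736

pKa = −log(3.00e-08) = 7.5229. pH = pKa + log([A⁻]/[HA]). 7.39 = 7.5229 + log(ratio). log(ratio) = 7.39 − 7.5229 = -0.1329. ratio = 10^(-0.1329) = 0.736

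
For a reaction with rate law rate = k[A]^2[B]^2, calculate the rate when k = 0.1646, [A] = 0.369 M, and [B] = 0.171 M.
0.0006554 M/s

rate = k·[A]^2·[B]^2 = 0.1646·(0.369)^2·(0.171)^2 = 0.1646·0.136161·0.029241 = 0.0006554 M/s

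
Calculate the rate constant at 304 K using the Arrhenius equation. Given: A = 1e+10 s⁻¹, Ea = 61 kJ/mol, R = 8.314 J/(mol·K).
3.30e-01 s⁻¹

k = A·exp(-Ea/(R·T)) = 1e+10·exp(-61000/(8.314·304)) = 1e+10·exp(-24.1349) = 1e+10·3.2986e-11 = 3.30e-01 s⁻¹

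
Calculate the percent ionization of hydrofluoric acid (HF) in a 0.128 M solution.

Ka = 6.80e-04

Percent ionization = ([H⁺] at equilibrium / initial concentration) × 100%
Percent ionization = 7.03%

Let x = [H⁺]. Ka = x²/(C - x) ⇒ x² + (6.80e-04)x - (6.80e-04)(0.128) = 0. x = 8.9957e-03. Percent = (8.9957e-03/0.128) × 100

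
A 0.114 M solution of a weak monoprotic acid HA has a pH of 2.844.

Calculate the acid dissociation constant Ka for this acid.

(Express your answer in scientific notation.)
K_a = 1.82e-05

[H⁺] = 10^(−pH) = 10^(−2.844) = 1.432e-03 M. For HA ⇌ H⁺ + A⁻, Ka = x²/(C − x) = (1.432e-03)²/(0.114 − 1.432e-03) = 1.82e-05.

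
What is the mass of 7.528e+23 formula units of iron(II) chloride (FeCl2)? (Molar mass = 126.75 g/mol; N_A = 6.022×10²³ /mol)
Moles = 7.528e+23 ÷ 6.022×10²³ = 1.25008 mol
Mass = 1.25008 mol × 126.75 g/mol = 158.4 g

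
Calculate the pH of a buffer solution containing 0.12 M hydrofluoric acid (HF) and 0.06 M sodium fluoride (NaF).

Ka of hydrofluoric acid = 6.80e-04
pH = 2.87

pKa = -log(6.80e-04) = 3.17. pH = pKa + log([A⁻]/[HA]) = 3.17 + log(0.06/0.12)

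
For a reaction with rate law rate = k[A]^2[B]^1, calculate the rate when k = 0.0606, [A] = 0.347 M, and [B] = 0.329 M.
0.002401 M/s

rate = k·[A]^2·[B]^1 = 0.0606·(0.347)^2·(0.329)^1 = 0.0606·0.120409·0.329 = 0.002401 M/s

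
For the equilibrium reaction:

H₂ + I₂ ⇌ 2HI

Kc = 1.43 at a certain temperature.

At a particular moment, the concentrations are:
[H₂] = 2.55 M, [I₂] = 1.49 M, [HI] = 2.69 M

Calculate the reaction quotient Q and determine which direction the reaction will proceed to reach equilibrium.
Q = 1.904, Q > K, reaction proceeds reverse (toward reactants)

Q = ([HI]^2) / ([H₂] × [I₂])
  = ((2.69)^2) / ((2.55)·(1.49)) = 7.2361/3.7995 = 1.904
Since Q = 1.904 > Kc = 1.43, the reaction proceeds reverse (toward reactants) to reach equilibrium.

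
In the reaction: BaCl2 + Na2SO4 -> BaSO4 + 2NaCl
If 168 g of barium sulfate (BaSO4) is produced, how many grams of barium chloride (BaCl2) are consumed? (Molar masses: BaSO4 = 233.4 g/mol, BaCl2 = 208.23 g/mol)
Moles of BaSO4 = 168 g ÷ 233.4 g/mol = 0.719794 mol
Mole ratio: 1 mol BaCl2 / 1 mol BaSO4
Moles of BaCl2 = 0.719794 × (1/1) = 0.719794 mol
Mass of BaCl2 = 0.719794 mol × 208.23 g/mol = 149.9 g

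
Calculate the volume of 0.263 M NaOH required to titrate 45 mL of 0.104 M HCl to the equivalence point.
V_{base} = 17.8 mL

At equivalence: moles acid = moles base.
moles HCl = 0.104 M × 0.045 L = 0.00468 mol
V_NaOH = 0.00468 mol ÷ 0.263 M = 0.01779 L = 17.8 mL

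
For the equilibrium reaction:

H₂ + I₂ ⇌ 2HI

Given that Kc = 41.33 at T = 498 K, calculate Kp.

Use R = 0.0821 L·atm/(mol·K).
K_p = 41.3300

Δn = (moles gaseous products) − (moles gaseous reactants) = 0
T = 498 K; RT = 0.0821 × 498 = 40.8858
Kp = Kc·(RT)^Δn = 41.33 × (40.8858)^0 = 41.33 × 1 = 41.3300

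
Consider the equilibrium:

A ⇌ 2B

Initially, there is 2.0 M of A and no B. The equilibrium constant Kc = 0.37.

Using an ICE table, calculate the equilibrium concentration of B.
[B] = 0.773 M

ICE: [A] = 2.0 − x, [B] = 2x.
Kc = (2x)²/(2.0 − x) = 0.37 ⇒ 4x² + 0.37x − 0.74 = 0.
x = (−0.37 + √(0.37² + 4·4·0.74))/(2·4) = (−0.37 + √11.977)/8 = 0.38635.
[B] = 2x = 0.773 M.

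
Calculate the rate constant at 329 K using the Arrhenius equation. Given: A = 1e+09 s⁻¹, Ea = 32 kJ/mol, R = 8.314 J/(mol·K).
8.30e+03 s⁻¹

k = A·exp(-Ea/(R·T)) = 1e+09·exp(-32000/(8.314·329)) = 1e+09·exp(-11.6989) = 1e+09·8.3032e-06 = 8.30e+03 s⁻¹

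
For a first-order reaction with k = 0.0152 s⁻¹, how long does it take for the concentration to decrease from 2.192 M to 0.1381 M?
181.88 s

From ln[A] = ln[A]₀ - k·t: t = ln([A]₀/[A])/k = ln(2.192/0.1381)/0.0152 = ln(15.8726)/0.0152 = 2.7646/0.0152 = 181.88 s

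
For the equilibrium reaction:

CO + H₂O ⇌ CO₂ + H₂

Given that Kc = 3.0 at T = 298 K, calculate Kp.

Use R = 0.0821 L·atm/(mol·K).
K_p = 3.0000

Δn = (moles gaseous products) − (moles gaseous reactants) = 0
T = 298 K; RT = 0.0821 × 298 = 24.4658
Kp = Kc·(RT)^Δn = 3.0 × (24.4658)^0 = 3.0 × 1 = 3.0000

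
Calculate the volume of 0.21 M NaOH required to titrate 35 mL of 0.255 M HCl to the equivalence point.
V_{base} = 42.5 mL

At equivalence: moles acid = moles base.
moles HCl = 0.255 M × 0.035 L = 0.008925 mol
V_NaOH = 0.008925 mol ÷ 0.21 M = 0.0425 L = 42.5 mL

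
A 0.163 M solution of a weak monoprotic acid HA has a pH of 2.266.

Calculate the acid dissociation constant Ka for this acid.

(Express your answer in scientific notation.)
K_a = 1.86e-04

[H⁺] = 10^(−pH) = 10^(−2.266) = 5.420e-03 M. For HA ⇌ H⁺ + A⁻, Ka = x²/(C − x) = (5.420e-03)²/(0.163 − 5.420e-03) = 1.86e-04.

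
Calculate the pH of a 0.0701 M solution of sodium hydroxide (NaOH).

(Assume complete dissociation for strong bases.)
pH = 12.85

[OH⁻] = 0.0701 M for strong base. pOH = -log[OH⁻] = 1.15, pH = 14 - pOH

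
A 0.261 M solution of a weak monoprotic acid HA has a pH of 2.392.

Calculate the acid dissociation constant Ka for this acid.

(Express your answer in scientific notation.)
K_a = 6.40e-05

[H⁺] = 10^(−pH) = 10^(−2.392) = 4.055e-03 M. For HA ⇌ H⁺ + A⁻, Ka = x²/(C − x) = (4.055e-03)²/(0.261 − 4.055e-03) = 6.40e-05.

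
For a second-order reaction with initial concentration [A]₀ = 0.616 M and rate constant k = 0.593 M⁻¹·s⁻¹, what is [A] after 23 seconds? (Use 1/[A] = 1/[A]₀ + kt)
0.0655 M

1/[A] = 1/[A]₀ + k·t = 1/0.616 + (0.593)·(23) = 1.6234 + 13.6390 = 15.2624
[A] = 1/15.2624 = 0.0655 M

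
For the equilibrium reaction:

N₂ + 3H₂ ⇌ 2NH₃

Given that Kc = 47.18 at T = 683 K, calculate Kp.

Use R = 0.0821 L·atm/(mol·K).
K_p = 0.0150

Δn = (moles gaseous products) − (moles gaseous reactants) = -2
T = 683 K; RT = 0.0821 × 683 = 56.0743
Kp = Kc·(RT)^Δn = 47.18 × (56.0743)^-2 = 47.18 × 0.000318033 = 0.0150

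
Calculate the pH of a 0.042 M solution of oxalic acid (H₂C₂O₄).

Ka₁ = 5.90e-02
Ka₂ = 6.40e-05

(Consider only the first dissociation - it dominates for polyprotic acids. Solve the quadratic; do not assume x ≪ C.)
pH = 1.55

x² + Ka₁·x − Ka₁·C = 0 with Ka₁ = 5.90e-02, C = 0.042.
x = (−Ka₁ + √(Ka₁² + 4·Ka₁·C))/2 = 2.8364e-02 M, so pH = 1.55.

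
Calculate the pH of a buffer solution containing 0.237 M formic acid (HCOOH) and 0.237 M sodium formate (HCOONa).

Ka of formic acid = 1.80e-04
pH = 3.74

pKa = -log(1.80e-04) = 3.74. pH = pKa + log([A⁻]/[HA]) = 3.74 + log(0.237/0.237)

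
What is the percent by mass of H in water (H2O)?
Mass of H in formula = 1.008 × 2 = 2.016 g/mol
Molar mass = 18.02 g/mol
% H = (2.016/18.02) × 100% = 11.19%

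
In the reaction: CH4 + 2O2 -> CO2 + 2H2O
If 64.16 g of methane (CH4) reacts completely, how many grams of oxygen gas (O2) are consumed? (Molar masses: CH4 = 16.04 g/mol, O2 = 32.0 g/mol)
Moles of CH4 = 64.16 g ÷ 16.04 g/mol = 4 mol
Mole ratio: 2 mol O2 / 1 mol CH4
Moles of O2 = 4 × (2/1) = 8 mol
Mass of O2 = 8 mol × 32.0 g/mol = 256 g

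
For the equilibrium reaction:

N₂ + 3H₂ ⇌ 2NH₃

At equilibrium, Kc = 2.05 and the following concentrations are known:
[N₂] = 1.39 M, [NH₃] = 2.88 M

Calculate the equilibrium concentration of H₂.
[H₂] = 1.4278 M

Kc = ([NH₃]^2) / ([N₂] × [H₂]^3) = 2.05
[H₂]^3 = (product terms)/(Kc · other reactant terms) = 8.2944 / (2.05 · 1.39) = 2.9108
[H₂] = (2.9108)^(1/3) = 1.4278 M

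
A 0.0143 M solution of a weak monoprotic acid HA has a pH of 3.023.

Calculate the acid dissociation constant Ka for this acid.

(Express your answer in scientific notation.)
K_a = 6.74e-05

[H⁺] = 10^(−pH) = 10^(−3.023) = 9.484e-04 M. For HA ⇌ H⁺ + A⁻, Ka = x²/(C − x) = (9.484e-04)²/(0.0143 − 9.484e-04) = 6.74e-05.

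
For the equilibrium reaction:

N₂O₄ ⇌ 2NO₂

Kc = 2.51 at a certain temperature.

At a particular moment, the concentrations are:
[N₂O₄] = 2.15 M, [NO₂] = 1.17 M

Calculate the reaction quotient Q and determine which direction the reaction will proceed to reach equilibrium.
Q = 0.637, Q < K, reaction proceeds forward (toward products)

Q = ([NO₂]^2) / ([N₂O₄])
  = ((1.17)^2) / ((2.15)) = 1.3689/2.15 = 0.6367
Since Q = 0.6367 < Kc = 2.51, the reaction proceeds forward (toward products) to reach equilibrium.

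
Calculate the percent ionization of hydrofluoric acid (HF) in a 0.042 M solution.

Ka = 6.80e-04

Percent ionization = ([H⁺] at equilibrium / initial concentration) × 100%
Percent ionization = 11.9%

Let x = [H⁺]. Ka = x²/(C - x) ⇒ x² + (6.80e-04)x - (6.80e-04)(0.042) = 0. x = 5.0150e-03. Percent = (5.0150e-03/0.042) × 100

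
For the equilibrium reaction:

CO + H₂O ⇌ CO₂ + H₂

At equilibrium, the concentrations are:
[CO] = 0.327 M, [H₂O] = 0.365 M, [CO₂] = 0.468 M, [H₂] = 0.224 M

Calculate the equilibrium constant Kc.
K_c = 0.8783

Kc = ([CO₂] × [H₂]) / ([CO] × [H₂O])
   = ((0.468)·(0.224)) / ((0.327)·(0.365))
   = 0.10483 / 0.11936 = 0.8783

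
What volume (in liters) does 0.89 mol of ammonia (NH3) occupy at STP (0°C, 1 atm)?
At STP, 1 mol of gas occupies 22.4 L
Volume = 0.89 mol × 22.4 L/mol = 19.94 L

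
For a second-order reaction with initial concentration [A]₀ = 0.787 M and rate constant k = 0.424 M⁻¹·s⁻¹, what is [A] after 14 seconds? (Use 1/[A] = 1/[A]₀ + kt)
0.1388 M

1/[A] = 1/[A]₀ + k·t = 1/0.787 + (0.424)·(14) = 1.2706 + 5.9360 = 7.2066
[A] = 1/7.2066 = 0.1388 M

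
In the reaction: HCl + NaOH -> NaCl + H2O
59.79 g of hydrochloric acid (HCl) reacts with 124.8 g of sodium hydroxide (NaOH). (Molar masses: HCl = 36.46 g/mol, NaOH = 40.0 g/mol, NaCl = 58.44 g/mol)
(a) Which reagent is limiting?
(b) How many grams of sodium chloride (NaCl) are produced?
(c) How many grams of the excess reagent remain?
(a) HCl, (b) 95.83 g, (c) 59.2 g

Moles of HCl = 59.79 g ÷ 36.46 g/mol = 1.63988 mol
Moles of NaOH = 124.8 g ÷ 40.0 g/mol = 3.12 mol
Moles ÷ coefficient: HCl: 1.63988/1 = 1.64, NaOH: 3.12/1 = 3.12
(a) HCl has the smaller value, so HCl is the limiting reagent.
(b) Moles of NaCl = 1.63988 mol HCl × (1/1) = 1.63988 mol; mass = 1.63988 mol × 58.44 g/mol = 95.83 g
(c) NaOH consumed = 1.63988 × (1/1) = 1.63988 mol; remaining = 3.12 − 1.63988 = 1.48012 mol; mass = 1.48012 mol × 40.0 g/mol = 59.2 g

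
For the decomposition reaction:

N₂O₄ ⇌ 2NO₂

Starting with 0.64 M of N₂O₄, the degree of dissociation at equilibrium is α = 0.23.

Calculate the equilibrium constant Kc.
K_c = 0.1759

x = α·[A]₀ = 0.23 × 0.64 = 0.1472 M dissociated.
At eq: [N₂O₄] = 0.64 − 0.1472 = 0.4928 M; [NO₂] = 2x = 0.2944 M.
Kc = [NO₂]²/[N₂O₄] = (0.2944)²/0.4928 = 0.1759.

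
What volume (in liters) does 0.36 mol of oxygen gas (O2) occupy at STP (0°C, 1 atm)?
At STP, 1 mol of gas occupies 22.4 L
Volume = 0.36 mol × 22.4 L/mol = 8.06 L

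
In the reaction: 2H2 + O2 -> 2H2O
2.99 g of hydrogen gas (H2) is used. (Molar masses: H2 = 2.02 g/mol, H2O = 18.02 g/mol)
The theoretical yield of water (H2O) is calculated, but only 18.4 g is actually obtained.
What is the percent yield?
Moles of H2 = 2.99 g ÷ 2.02 g/mol = 1.4802 mol
Mole ratio: 2 mol H2O / 2 mol H2
Moles of H2O = 1.4802 × (2/2) = 1.4802 mol
Theoretical yield = 1.4802 mol × 18.02 g/mol = 26.673 g
Actual yield = 18.4 g
Percent yield = (18.4 / 26.673) × 100% = 69.0%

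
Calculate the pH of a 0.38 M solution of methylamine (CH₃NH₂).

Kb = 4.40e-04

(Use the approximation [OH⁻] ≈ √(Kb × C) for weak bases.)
pH = 12.11

[OH⁻] = √(Kb × C) = √(4.40e-04 × 0.38) = 1.2931e-02. pOH = 1.89, pH = 14 - pOH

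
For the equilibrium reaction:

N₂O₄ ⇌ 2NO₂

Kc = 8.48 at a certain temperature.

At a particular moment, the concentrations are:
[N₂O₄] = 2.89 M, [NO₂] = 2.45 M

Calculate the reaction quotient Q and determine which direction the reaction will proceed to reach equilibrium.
Q = 2.077, Q < K, reaction proceeds forward (toward products)

Q = ([NO₂]^2) / ([N₂O₄])
  = ((2.45)^2) / ((2.89)) = 6.0025/2.89 = 2.077
Since Q = 2.077 < Kc = 8.48, the reaction proceeds forward (toward products) to reach equilibrium.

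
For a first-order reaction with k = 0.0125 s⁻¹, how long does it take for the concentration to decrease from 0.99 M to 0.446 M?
63.79 s

From ln[A] = ln[A]₀ - k·t: t = ln([A]₀/[A])/k = ln(0.99/0.446)/0.0125 = ln(2.2197)/0.0125 = 0.7974/0.0125 = 63.79 s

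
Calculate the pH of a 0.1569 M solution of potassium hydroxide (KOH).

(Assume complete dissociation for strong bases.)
pH = 13.20

[OH⁻] = 0.1569 M for strong base. pOH = -log[OH⁻] = 0.80, pH = 14 - pOH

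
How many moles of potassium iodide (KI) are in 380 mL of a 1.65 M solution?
Moles = Molarity × Volume (L)
Moles = 1.65 M × 0.38 L = 0.627 mol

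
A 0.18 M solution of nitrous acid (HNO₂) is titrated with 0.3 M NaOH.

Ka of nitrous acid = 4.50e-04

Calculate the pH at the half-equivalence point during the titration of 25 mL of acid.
pH = pKa = 3.35

At the half-equivalence point, [HA] = [A⁻], so by Henderson–Hasselbalch pH = pKa + log(1) = pKa.
pKa = −log(4.50e-04) = 3.35.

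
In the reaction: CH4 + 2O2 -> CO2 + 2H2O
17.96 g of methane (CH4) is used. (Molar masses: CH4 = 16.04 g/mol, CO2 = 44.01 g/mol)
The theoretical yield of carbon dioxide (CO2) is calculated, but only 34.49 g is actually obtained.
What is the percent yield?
Moles of CH4 = 17.96 g ÷ 16.04 g/mol = 1.1197 mol
Mole ratio: 1 mol CO2 / 1 mol CH4
Moles of CO2 = 1.1197 × (1/1) = 1.1197 mol
Theoretical yield = 1.1197 mol × 44.01 g/mol = 49.278 g
Actual yield = 34.49 g
Percent yield = (34.49 / 49.278) × 100% = 70.0%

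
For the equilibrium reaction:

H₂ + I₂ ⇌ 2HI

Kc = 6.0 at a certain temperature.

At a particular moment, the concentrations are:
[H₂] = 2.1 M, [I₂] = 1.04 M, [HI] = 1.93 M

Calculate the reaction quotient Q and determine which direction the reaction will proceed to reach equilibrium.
Q = 1.706, Q < K, reaction proceeds forward (toward products)

Q = ([HI]^2) / ([H₂] × [I₂])
  = ((1.93)^2) / ((2.1)·(1.04)) = 3.7249/2.184 = 1.706
Since Q = 1.706 < Kc = 6.0, the reaction proceeds forward (toward products) to reach equilibrium.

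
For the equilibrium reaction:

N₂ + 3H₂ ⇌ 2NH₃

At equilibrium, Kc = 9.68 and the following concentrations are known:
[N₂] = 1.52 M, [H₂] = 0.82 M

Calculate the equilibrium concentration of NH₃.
[NH₃] = 2.8483 M

Kc = ([NH₃]^2) / ([N₂] × [H₂]^3) = 9.68
[NH₃]^2 = Kc · (reactant terms)/(other product terms) = 9.68 · 0.83808 / 1 = 8.1126
[NH₃] = (8.1126)^(1/2) = 2.8483 M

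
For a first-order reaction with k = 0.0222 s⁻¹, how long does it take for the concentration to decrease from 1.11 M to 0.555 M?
31.22 s

From ln[A] = ln[A]₀ - k·t: t = ln([A]₀/[A])/k = ln(1.11/0.555)/0.0222 = ln(2.0000)/0.0222 = 0.6931/0.0222 = 31.22 s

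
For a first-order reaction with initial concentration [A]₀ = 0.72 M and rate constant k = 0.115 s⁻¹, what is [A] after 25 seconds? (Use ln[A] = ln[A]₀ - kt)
0.0406 M

ln[A] = ln[A]₀ - k·t = ln(0.72) - (0.115)·(25) = -0.3285 - 2.8750 = -3.2035
[A] = e^(-3.2035) = 0.0406 M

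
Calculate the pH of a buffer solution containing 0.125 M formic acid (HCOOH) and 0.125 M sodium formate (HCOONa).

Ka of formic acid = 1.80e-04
pH = 3.74

pKa = -log(1.80e-04) = 3.74. pH = pKa + log([A⁻]/[HA]) = 3.74 + log(0.125/0.125)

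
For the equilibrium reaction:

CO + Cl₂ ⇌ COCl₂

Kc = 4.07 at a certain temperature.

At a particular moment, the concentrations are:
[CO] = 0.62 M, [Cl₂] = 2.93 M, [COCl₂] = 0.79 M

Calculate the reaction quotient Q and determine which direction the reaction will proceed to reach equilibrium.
Q = 0.435, Q < K, reaction proceeds forward (toward products)

Q = ([COCl₂]) / ([CO] × [Cl₂])
  = ((0.79)) / ((0.62)·(2.93)) = 0.79/1.8166 = 0.4349
Since Q = 0.4349 < Kc = 4.07, the reaction proceeds forward (toward products) to reach equilibrium.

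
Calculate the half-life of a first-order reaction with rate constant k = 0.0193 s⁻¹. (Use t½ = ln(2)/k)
35.91 s

t½ = ln(2)/k = 0.6931/0.0193 = 35.91 s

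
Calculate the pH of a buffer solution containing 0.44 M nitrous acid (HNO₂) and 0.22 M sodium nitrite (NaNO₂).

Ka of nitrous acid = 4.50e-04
pH = 3.05

pKa = -log(4.50e-04) = 3.35. pH = pKa + log([A⁻]/[HA]) = 3.35 + log(0.22/0.44)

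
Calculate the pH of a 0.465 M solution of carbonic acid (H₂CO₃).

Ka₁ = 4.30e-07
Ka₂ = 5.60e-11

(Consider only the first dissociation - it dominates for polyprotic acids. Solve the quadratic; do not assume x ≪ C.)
pH = 3.35

x² + Ka₁·x − Ka₁·C = 0 with Ka₁ = 4.30e-07, C = 0.465.
x = (−Ka₁ + √(Ka₁² + 4·Ka₁·C))/2 = 4.4694e-04 M, so pH = 3.35.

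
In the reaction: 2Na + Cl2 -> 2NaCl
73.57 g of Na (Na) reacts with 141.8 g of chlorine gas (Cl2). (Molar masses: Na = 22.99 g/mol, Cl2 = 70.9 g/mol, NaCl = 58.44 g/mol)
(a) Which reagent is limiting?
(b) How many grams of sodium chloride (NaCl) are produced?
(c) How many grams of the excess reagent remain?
(a) Na, (b) 187 g, (c) 28.36 g

Moles of Na = 73.57 g ÷ 22.99 g/mol = 3.20009 mol
Moles of Cl2 = 141.8 g ÷ 70.9 g/mol = 2 mol
Moles ÷ coefficient: Na: 3.20009/2 = 1.6, Cl2: 2/1 = 2
(a) Na has the smaller value, so Na is the limiting reagent.
(b) Moles of NaCl = 3.20009 mol Na × (2/2) = 3.20009 mol; mass = 3.20009 mol × 58.44 g/mol = 187 g
(c) Cl2 consumed = 3.20009 × (1/2) = 1.60004 mol; remaining = 2 − 1.60004 = 0.399957 mol; mass = 0.399957 mol × 70.9 g/mol = 28.36 g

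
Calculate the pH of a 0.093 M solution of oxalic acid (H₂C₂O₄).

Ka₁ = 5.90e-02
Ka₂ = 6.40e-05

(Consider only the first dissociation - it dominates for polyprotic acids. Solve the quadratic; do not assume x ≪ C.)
pH = 1.30

x² + Ka₁·x − Ka₁·C = 0 with Ka₁ = 5.90e-02, C = 0.093.
x = (−Ka₁ + √(Ka₁² + 4·Ka₁·C))/2 = 5.0232e-02 M, so pH = 1.30.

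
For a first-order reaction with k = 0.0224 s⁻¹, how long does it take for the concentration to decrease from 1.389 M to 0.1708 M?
93.56 s

From ln[A] = ln[A]₀ - k·t: t = ln([A]₀/[A])/k = ln(1.389/0.1708)/0.0224 = ln(8.1323)/0.0224 = 2.0958/0.0224 = 93.56 s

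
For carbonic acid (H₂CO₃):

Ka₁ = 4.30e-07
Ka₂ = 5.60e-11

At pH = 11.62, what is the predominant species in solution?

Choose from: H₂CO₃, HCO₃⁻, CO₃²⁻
CO₃²⁻

pKa1 = 6.37, pKa2 = 10.25. Each pKa is the crossover between adjacent species; pH = 11.62 lies in the region where CO₃²⁻ predominates.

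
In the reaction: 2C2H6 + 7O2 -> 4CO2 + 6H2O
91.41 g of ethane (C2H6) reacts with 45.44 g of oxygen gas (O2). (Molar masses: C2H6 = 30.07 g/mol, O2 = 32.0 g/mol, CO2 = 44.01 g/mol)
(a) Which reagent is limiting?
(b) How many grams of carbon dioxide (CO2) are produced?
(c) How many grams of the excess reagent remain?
(a) O2, (b) 35.71 g, (c) 79.21 g

Moles of C2H6 = 91.41 g ÷ 30.07 g/mol = 3.03991 mol
Moles of O2 = 45.44 g ÷ 32.0 g/mol = 1.42 mol
Moles ÷ coefficient: C2H6: 3.03991/2 = 1.52, O2: 1.42/7 = 0.2029
(a) O2 has the smaller value, so O2 is the limiting reagent.
(b) Moles of CO2 = 1.42 mol O2 × (4/7) = 0.811429 mol; mass = 0.811429 mol × 44.01 g/mol = 35.71 g
(c) C2H6 consumed = 1.42 × (2/7) = 0.405714 mol; remaining = 3.03991 − 0.405714 = 2.63419 mol; mass = 2.63419 mol × 30.07 g/mol = 79.21 g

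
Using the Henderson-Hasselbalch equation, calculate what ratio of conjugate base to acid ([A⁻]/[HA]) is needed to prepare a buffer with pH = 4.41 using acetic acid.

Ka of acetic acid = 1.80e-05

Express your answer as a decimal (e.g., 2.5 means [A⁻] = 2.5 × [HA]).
[A⁻]/[HA] = 0.463

pKa = −log(1.80e-05) = 4.7447. pH = pKa + log([A⁻]/[HA]). 4.41 = 4.7447 + log(ratio). log(ratio) = 4.41 − 4.7447 = -0.3347. ratio = 10^(-0.3347) = 0.463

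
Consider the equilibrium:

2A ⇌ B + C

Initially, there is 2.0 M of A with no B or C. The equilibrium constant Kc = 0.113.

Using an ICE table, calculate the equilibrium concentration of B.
[B] = 0.402 M

ICE: [A] = 2.0 − 2x, [B] = [C] = x.
Kc = x²/(2.0 − 2x)² = 0.113 ⇒ √Kc = x/(2.0 − 2x).
x = √0.113·2.0/(1 + 2√0.113) = 0.33615·2.0/1.6723 = 0.40202.
[B] = x = 0.402 M.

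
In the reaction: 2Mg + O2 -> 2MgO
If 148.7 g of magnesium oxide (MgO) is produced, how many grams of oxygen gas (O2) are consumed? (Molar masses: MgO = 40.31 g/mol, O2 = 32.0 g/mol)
Moles of MgO = 148.7 g ÷ 40.31 g/mol = 3.68891 mol
Mole ratio: 1 mol O2 / 2 mol MgO
Moles of O2 = 3.68891 × (1/2) = 1.84446 mol
Mass of O2 = 1.84446 mol × 32.0 g/mol = 59.02 g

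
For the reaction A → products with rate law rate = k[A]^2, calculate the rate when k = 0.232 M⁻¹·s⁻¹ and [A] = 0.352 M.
0.02875 M/s

rate = k·[A]^2 = 0.232·(0.352)^2 = 0.232·0.123904 = 0.02875 M/s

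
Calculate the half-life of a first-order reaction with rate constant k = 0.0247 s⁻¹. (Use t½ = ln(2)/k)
28.06 s

t½ = ln(2)/k = 0.6931/0.0247 = 28.06 s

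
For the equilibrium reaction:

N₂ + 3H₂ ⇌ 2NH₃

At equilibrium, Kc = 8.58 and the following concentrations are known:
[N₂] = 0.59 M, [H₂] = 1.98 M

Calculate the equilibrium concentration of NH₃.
[NH₃] = 6.2686 M

Kc = ([NH₃]^2) / ([N₂] × [H₂]^3) = 8.58
[NH₃]^2 = Kc · (reactant terms)/(other product terms) = 8.58 · 4.5798 / 1 = 39.295
[NH₃] = (39.295)^(1/2) = 6.2686 M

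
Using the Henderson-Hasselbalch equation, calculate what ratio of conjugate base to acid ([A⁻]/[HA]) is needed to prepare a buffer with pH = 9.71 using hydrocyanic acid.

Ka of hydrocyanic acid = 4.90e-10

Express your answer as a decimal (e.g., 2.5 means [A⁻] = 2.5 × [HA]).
[A⁻]/[HA] = 2.513

pKa = −log(4.90e-10) = 9.3098. pH = pKa + log([A⁻]/[HA]). 9.71 = 9.3098 + log(ratio). log(ratio) = 9.71 − 9.3098 = 0.4002. ratio = 10^(0.4002) = 2.513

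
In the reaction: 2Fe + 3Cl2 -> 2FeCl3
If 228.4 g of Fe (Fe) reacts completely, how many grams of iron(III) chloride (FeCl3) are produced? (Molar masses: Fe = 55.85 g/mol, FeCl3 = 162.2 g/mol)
Moles of Fe = 228.4 g ÷ 55.85 g/mol = 4.08953 mol
Mole ratio: 2 mol FeCl3 / 2 mol Fe
Moles of FeCl3 = 4.08953 × (2/2) = 4.08953 mol
Mass of FeCl3 = 4.08953 mol × 162.2 g/mol = 663.3 g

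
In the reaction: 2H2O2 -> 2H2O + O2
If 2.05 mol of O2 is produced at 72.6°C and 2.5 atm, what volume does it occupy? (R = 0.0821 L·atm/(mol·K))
T = 72.6°C + 273.15 = 345.75 K
V = nRT/P = (2.05 × 0.0821 × 345.75) / 2.5
V = 23.28 L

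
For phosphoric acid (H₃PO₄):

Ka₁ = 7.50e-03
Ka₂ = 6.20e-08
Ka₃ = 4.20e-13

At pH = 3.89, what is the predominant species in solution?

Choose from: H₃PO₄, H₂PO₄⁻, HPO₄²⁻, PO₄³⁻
H₂PO₄⁻

pKa1 = 2.12, pKa2 = 7.21, pKa3 = 12.38. Each pKa is the crossover between adjacent species; pH = 3.89 lies in the region where H₂PO₄⁻ predominates.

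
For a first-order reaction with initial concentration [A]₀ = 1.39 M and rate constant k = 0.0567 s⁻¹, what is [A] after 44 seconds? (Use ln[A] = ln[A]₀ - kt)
0.1147 M

ln[A] = ln[A]₀ - k·t = ln(1.39) - (0.0567)·(44) = 0.3293 - 2.4948 = -2.1655
[A] = e^(-2.1655) = 0.1147 M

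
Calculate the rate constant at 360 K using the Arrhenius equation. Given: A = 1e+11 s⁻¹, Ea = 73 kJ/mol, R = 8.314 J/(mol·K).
2.56e+00 s⁻¹

k = A·exp(-Ea/(R·T)) = 1e+11·exp(-73000/(8.314·360)) = 1e+11·exp(-24.3899) = 1e+11·2.5562e-11 = 2.56e+00 s⁻¹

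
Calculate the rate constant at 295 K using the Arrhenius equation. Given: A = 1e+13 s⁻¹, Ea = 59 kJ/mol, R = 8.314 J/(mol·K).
3.57e+02 s⁻¹

k = A·exp(-Ea/(R·T)) = 1e+13·exp(-59000/(8.314·295)) = 1e+13·exp(-24.0558) = 1e+13·3.5702e-11 = 3.57e+02 s⁻¹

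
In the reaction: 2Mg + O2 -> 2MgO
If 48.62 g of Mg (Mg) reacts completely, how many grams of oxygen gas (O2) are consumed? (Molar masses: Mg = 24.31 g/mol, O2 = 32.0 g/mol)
Moles of Mg = 48.62 g ÷ 24.31 g/mol = 2 mol
Mole ratio: 1 mol O2 / 2 mol Mg
Moles of O2 = 2 × (1/2) = 1 mol
Mass of O2 = 1 mol × 32.0 g/mol = 32 g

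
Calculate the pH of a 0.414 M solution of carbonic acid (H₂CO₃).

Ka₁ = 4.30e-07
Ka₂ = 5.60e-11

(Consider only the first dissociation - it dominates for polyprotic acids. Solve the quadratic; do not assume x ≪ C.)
pH = 3.37

x² + Ka₁·x − Ka₁·C = 0 with Ka₁ = 4.30e-07, C = 0.414.
x = (−Ka₁ + √(Ka₁² + 4·Ka₁·C))/2 = 4.2171e-04 M, so pH = 3.37.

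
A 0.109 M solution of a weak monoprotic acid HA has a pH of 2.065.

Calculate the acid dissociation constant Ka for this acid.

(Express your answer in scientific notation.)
K_a = 7.38e-04

[H⁺] = 10^(−pH) = 10^(−2.065) = 8.610e-03 M. For HA ⇌ H⁺ + A⁻, Ka = x²/(C − x) = (8.610e-03)²/(0.109 − 8.610e-03) = 7.38e-04.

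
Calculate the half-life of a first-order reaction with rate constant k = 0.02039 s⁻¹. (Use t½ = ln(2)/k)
33.99 s

t½ = ln(2)/k = 0.6931/0.02039 = 33.99 s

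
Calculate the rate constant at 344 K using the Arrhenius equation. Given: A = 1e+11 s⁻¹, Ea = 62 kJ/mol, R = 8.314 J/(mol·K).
3.85e+01 s⁻¹

k = A·exp(-Ea/(R·T)) = 1e+11·exp(-62000/(8.314·344)) = 1e+11·exp(-21.6782) = 1e+11·3.8484e-10 = 3.85e+01 s⁻¹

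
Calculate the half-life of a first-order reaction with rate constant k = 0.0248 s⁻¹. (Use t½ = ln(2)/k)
27.95 s

t½ = ln(2)/k = 0.6931/0.0248 = 27.95 s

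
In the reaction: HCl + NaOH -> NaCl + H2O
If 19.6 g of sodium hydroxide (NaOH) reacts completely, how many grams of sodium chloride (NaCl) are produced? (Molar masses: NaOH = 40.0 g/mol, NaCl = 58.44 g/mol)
Moles of NaOH = 19.6 g ÷ 40.0 g/mol = 0.49 mol
Mole ratio: 1 mol NaCl / 1 mol NaOH
Moles of NaCl = 0.49 × (1/1) = 0.49 mol
Mass of NaCl = 0.49 mol × 58.44 g/mol = 28.64 g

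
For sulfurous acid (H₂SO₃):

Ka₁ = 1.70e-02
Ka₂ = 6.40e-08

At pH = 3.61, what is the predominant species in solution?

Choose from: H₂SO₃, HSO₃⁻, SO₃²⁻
HSO₃⁻

pKa1 = 1.77, pKa2 = 7.19. Each pKa is the crossover between adjacent species; pH = 3.61 lies in the region where HSO₃⁻ predominates.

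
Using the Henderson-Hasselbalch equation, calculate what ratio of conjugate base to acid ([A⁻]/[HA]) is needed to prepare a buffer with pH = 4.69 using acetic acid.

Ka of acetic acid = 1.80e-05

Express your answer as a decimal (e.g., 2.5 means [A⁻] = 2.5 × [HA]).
[A⁻]/[HA] = 0.882

pKa = −log(1.80e-05) = 4.7447. pH = pKa + log([A⁻]/[HA]). 4.69 = 4.7447 + log(ratio). log(ratio) = 4.69 − 4.7447 = -0.0547. ratio = 10^(-0.0547) = 0.882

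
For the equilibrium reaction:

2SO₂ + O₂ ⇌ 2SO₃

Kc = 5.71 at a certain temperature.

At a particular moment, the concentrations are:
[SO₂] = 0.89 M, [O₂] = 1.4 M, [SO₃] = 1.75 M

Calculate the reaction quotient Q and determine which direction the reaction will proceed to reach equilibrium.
Q = 2.762, Q < K, reaction proceeds forward (toward products)

Q = ([SO₃]^2) / ([SO₂]^2 × [O₂])
  = ((1.75)^2) / ((0.89)^2·(1.4)) = 3.0625/1.1089 = 2.762
Since Q = 2.762 < Kc = 5.71, the reaction proceeds forward (toward products) to reach equilibrium.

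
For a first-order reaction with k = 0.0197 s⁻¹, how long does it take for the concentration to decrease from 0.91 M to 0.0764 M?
125.76 s

From ln[A] = ln[A]₀ - k·t: t = ln([A]₀/[A])/k = ln(0.91/0.0764)/0.0197 = ln(11.9110)/0.0197 = 2.4775/0.0197 = 125.76 s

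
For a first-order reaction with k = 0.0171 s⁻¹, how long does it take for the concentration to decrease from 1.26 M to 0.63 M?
40.53 s

From ln[A] = ln[A]₀ - k·t: t = ln([A]₀/[A])/k = ln(1.26/0.63)/0.0171 = ln(2.0000)/0.0171 = 0.6931/0.0171 = 40.53 s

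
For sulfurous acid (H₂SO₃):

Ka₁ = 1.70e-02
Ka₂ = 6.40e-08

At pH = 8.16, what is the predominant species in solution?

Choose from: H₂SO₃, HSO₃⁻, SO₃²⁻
SO₃²⁻

pKa1 = 1.77, pKa2 = 7.19. Each pKa is the crossover between adjacent species; pH = 8.16 lies in the region where SO₃²⁻ predominates.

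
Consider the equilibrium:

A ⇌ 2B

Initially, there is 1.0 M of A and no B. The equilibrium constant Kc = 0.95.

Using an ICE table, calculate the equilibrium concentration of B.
[B] = 0.766 M

ICE: [A] = 1.0 − x, [B] = 2x.
Kc = (2x)²/(1.0 − x) = 0.95 ⇒ 4x² + 0.95x − 0.95 = 0.
x = (−0.95 + √(0.95² + 4·4·0.95))/(2·4) = (−0.95 + √16.102)/8 = 0.38285.
[B] = 2x = 0.766 M.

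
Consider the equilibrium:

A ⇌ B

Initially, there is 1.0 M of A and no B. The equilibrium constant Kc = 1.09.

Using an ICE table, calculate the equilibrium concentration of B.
[B] = 0.522 M

ICE: [A] = 1.0 − x, [B] = x.
Kc = x/(1.0 − x) = 1.09 ⇒ x = 1.09·1.0/(1 + 1.09) = 1.09/2.09 = 0.5215.
[B] = x = 0.522 M.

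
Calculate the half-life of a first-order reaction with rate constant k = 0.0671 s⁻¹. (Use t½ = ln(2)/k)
10.33 s

t½ = ln(2)/k = 0.6931/0.0671 = 10.33 s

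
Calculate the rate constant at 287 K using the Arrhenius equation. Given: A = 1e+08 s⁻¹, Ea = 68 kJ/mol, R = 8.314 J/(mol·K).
4.20e-05 s⁻¹

k = A·exp(-Ea/(R·T)) = 1e+08·exp(-68000/(8.314·287)) = 1e+08·exp(-28.4982) = 1e+08·4.2015e-13 = 4.20e-05 s⁻¹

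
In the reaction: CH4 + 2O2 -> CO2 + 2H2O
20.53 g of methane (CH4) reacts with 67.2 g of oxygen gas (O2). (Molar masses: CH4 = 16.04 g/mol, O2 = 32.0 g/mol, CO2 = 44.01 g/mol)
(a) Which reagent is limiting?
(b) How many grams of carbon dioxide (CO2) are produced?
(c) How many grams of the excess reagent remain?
(a) O2, (b) 46.21 g, (c) 3.688 g

Moles of CH4 = 20.53 g ÷ 16.04 g/mol = 1.27993 mol
Moles of O2 = 67.2 g ÷ 32.0 g/mol = 2.1 mol
Moles ÷ coefficient: CH4: 1.27993/1 = 1.28, O2: 2.1/2 = 1.05
(a) O2 has the smaller value, so O2 is the limiting reagent.
(b) Moles of CO2 = 2.1 mol O2 × (1/2) = 1.05 mol; mass = 1.05 mol × 44.01 g/mol = 46.21 g
(c) CH4 consumed = 2.1 × (1/2) = 1.05 mol; remaining = 1.27993 − 1.05 = 0.229925 mol; mass = 0.229925 mol × 16.04 g/mol = 3.688 g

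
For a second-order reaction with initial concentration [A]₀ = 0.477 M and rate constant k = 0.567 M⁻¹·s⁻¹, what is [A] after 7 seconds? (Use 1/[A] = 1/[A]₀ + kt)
0.1649 M

1/[A] = 1/[A]₀ + k·t = 1/0.477 + (0.567)·(7) = 2.0964 + 3.9690 = 6.0654
[A] = 1/6.0654 = 0.1649 M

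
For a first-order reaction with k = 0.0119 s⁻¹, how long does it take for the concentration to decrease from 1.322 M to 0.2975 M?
125.34 s

From ln[A] = ln[A]₀ - k·t: t = ln([A]₀/[A])/k = ln(1.322/0.2975)/0.0119 = ln(4.4437)/0.0119 = 1.4915/0.0119 = 125.34 s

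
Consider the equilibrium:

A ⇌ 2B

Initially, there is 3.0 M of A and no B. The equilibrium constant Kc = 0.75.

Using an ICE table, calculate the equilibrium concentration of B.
[B] = 1.324 M

ICE: [A] = 3.0 − x, [B] = 2x.
Kc = (2x)²/(3.0 − x) = 0.75 ⇒ 4x² + 0.75x − 2.25 = 0.
x = (−0.75 + √(0.75² + 4·4·2.25))/(2·4) = (−0.75 + √36.562)/8 = 0.66209.
[B] = 2x = 1.324 M.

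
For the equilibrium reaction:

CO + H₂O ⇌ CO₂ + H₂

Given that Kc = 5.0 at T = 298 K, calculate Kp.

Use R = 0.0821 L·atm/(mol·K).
K_p = 5.0000

Δn = (moles gaseous products) − (moles gaseous reactants) = 0
T = 298 K; RT = 0.0821 × 298 = 24.4658
Kp = Kc·(RT)^Δn = 5.0 × (24.4658)^0 = 5.0 × 1 = 5.0000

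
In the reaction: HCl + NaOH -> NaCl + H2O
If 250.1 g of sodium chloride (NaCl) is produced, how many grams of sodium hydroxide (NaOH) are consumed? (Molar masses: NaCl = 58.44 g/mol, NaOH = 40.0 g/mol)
Moles of NaCl = 250.1 g ÷ 58.44 g/mol = 4.2796 mol
Mole ratio: 1 mol NaOH / 1 mol NaCl
Moles of NaOH = 4.2796 × (1/1) = 4.2796 mol
Mass of NaOH = 4.2796 mol × 40.0 g/mol = 171.2 g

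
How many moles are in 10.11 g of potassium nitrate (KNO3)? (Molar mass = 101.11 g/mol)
Moles = 10.11 g ÷ 101.11 g/mol = 0.09999 mol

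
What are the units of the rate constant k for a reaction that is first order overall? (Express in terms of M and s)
s⁻¹

For an n-th order reaction, rate = k·[A]^n has units M/s, so k has units (M/s)/M^n = M^(1-n)·s⁻¹. With n = 1: units = M^(0)·s⁻¹ = s⁻¹.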